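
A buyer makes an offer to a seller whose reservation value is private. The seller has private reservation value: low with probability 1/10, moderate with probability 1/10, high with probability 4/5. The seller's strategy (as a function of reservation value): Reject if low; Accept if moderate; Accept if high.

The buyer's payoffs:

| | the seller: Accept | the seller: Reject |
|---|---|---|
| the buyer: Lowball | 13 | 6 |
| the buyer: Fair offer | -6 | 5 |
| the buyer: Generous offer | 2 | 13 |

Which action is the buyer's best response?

E[Lowball] = 1/10·(6) + 1/10·(13) + 4/5·(13) = 123/10
E[Fair offer] = 1/10·(5) + 1/10·(-6) + 4/5·(-6) = -49/10
E[Generous offer] = 1/10·(13) + 1/10·(2) + 4/5·(2) = 31/10
Best response: Lowball (123/10 is the largest).

Lowball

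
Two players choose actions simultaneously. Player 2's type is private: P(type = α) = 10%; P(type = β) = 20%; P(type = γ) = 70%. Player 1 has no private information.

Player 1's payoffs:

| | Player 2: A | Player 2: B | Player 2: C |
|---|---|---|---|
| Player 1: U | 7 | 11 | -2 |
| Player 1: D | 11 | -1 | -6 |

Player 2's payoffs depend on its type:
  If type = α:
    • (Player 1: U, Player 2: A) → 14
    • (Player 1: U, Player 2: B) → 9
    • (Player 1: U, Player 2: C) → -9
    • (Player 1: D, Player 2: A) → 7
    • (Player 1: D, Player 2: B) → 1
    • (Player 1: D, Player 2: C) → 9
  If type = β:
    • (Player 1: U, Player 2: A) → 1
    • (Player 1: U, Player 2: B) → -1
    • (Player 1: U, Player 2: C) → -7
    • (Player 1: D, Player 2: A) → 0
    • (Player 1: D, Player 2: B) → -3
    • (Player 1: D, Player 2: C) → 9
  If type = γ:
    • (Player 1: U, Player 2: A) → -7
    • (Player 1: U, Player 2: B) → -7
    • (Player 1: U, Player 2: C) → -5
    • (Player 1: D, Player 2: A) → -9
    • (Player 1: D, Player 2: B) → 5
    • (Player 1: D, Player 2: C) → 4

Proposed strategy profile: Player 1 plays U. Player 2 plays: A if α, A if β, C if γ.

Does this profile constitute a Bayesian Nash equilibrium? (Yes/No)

Yes

A profile is a BNE iff every type of every player is best-responding given beliefs about the other side.
Player 1 plays U: E[U] = 0.1·(7) + 0.2·(7) + 0.7·(-2) = 0.7; E[D] = -0.9. Best-responding. ✓
Player 2 (type α), facing U: A gives 14, B gives 9, C gives -9. Proposed A is best. ✓
Player 2 (type β), facing U: A gives 1, B gives -1, C gives -7. Proposed A is best. ✓
Player 2 (type γ), facing U: A gives -7, B gives -7, C gives -5. Proposed C is best. ✓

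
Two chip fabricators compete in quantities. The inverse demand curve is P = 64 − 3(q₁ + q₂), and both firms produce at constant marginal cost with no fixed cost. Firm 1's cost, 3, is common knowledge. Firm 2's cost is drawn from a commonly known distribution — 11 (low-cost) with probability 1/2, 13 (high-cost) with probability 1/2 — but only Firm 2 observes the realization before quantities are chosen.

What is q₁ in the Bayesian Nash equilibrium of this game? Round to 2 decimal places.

Type-c best response for Firm 2: q₂(c) = (64 − c)/6 − q₁/2.
Firm 1 maximizes expected profit; its first-order condition is 64 − 6q₁ − 3E[q₂] − 3 = 0.
Substituting E[q₂] and solving: E[c₂] = 12, so q₁ = (64 − 2·3 + 12)/9 = 7.77778.

7.78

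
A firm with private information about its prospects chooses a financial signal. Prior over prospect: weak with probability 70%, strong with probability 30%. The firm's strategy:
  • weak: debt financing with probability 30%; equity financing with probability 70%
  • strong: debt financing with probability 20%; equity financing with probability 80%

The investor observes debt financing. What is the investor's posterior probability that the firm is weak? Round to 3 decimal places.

Apply Bayes' rule using the sender's strategy as the likelihood.
P(debt financing) = 0.7·0.3 + 0.3·0.2 = 0.27
P(weak | debt financing) = (0.7·0.3) / 0.27 = 0.21 / 0.27 = 0.777778

0.778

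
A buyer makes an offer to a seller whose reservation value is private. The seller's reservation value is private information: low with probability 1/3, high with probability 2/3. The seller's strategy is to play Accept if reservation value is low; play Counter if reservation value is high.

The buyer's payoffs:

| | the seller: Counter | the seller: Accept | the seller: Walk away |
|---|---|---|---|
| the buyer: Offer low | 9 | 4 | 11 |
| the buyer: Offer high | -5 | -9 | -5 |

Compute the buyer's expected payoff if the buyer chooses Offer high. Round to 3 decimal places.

Take the expectation over the seller's reservation value, weighting each type's action by its prior probability.
E[Offer high] = 1/3·(-9) + 2/3·(-5) = (-3) + (-10/3) = -19/3

-6.333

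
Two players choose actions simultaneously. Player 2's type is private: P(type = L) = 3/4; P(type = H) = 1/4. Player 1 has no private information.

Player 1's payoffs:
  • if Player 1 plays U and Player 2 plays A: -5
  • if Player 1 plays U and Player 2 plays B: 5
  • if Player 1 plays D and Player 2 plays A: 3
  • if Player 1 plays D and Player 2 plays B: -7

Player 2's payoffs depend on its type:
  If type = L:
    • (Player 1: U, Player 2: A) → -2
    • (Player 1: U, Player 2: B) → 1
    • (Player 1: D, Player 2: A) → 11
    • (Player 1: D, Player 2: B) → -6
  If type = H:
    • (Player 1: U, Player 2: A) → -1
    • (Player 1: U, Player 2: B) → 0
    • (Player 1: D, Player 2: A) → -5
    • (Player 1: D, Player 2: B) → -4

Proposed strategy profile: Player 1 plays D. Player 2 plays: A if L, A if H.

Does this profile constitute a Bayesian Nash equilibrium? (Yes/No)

Player 1 plays D: E[D] = 3/4·(3) + 1/4·(3) = 3; E[U] = -5. Best-responding. ✓
Player 2 (type L), facing D: A gives 11, B gives -6. Proposed A is best. ✓
Player 2 (type H), facing D: A gives -5, B gives -4. Proposed A is not best — profitable deviation exists. ✗

No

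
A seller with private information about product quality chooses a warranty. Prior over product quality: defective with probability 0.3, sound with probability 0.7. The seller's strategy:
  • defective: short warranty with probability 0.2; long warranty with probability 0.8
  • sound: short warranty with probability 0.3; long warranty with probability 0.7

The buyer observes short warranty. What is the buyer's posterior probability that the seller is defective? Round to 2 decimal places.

P(short warranty) = 0.3·0.2 + 0.7·0.3 = 0.27
P(defective | short warranty) = (0.3·0.2) / 0.27 = 0.06 / 0.27 = 0.222222

0.22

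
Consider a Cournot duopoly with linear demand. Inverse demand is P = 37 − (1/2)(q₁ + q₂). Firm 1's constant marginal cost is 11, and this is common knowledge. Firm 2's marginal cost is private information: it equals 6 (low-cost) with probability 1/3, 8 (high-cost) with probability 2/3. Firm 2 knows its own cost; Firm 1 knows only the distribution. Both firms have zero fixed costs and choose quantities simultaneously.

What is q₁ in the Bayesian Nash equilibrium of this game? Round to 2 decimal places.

Firm 2 with cost c maximizes (37 − (1/2)(q₁+q₂) − c)·q₂, giving q₂(c) = (37 − c − (1/2)q₁).
E[c₂] = 1/3·6 + 2/3·8 = 7.33333
Firm 1's FOC against E[q₂] yields q₁ = (37 − 2·11 + E[c₂])/(3/2) = (37 − 22 + 7.33333)/(3/2) = 14.8889.

14.89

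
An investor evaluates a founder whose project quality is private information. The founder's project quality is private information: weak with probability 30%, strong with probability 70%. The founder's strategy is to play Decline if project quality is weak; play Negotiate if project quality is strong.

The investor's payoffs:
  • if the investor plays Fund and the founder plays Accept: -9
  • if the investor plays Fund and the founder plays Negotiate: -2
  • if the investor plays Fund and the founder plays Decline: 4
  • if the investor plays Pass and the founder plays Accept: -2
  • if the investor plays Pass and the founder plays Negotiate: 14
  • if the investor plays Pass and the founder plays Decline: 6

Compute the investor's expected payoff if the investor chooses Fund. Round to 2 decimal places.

-0.20

Take the expectation over the founder's project quality, weighting each type's action by its prior probability.
E[Fund] = 0.3·4 + 0.7·(-2) = 1.2 + (-1.4) = -0.2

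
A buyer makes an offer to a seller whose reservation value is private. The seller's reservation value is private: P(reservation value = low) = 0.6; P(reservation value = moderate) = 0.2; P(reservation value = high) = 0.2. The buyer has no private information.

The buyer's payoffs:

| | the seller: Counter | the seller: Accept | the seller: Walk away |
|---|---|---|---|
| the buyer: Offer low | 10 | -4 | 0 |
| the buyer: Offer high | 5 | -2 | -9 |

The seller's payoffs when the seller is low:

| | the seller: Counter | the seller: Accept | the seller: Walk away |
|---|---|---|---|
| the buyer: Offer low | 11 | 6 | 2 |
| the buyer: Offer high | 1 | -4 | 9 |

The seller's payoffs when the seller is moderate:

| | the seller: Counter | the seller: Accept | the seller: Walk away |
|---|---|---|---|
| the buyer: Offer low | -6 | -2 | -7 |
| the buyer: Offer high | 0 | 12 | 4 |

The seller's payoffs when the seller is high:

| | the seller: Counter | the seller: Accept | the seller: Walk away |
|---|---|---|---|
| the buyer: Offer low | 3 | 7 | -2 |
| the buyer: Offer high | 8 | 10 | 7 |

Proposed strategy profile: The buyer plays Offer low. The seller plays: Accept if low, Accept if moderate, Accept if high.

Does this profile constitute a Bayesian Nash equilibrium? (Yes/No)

No

The buyer plays Offer low: E[Offer low] = 0.6·(-4) + 0.2·(-4) + 0.2·(-4) = -4; E[Offer high] = -2. Not best-responding. ✗
The seller (reservation value low), facing Offer low: Counter gives 11, Accept gives 6, Walk away gives 2. Proposed Accept is not best — profitable deviation exists. ✗
The seller (reservation value moderate), facing Offer low: Counter gives -6, Accept gives -2, Walk away gives -7. Proposed Accept is best. ✓
The seller (reservation value high), facing Offer low: Counter gives 3, Accept gives 7, Walk away gives -2. Proposed Accept is best. ✓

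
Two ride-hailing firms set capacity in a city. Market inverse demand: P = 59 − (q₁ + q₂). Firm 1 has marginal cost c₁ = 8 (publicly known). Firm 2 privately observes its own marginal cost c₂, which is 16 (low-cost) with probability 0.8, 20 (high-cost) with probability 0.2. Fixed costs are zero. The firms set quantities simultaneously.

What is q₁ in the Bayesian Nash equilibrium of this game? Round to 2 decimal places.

19.93

Each type of Firm 2 best-responds to q₁; Firm 1 best-responds to the expected q₂ over Firm 2's types.
Firm 2 with cost c maximizes (59 − (q₁+q₂) − c)·q₂, giving q₂(c) = (59 − c − q₁)/2.
E[c₂] = 0.8·16 + 0.2·20 = 16.8
Firm 1's FOC against E[q₂] yields q₁ = (59 − 2·8 + E[c₂])/3 = (59 − 16 + 16.8)/3 = 19.9333.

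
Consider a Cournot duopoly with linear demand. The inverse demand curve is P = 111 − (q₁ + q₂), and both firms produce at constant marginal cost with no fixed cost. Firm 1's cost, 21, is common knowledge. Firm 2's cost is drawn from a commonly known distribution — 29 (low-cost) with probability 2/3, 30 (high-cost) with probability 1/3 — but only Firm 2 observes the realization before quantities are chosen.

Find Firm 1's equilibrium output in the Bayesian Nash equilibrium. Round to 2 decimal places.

Type-c best response for Firm 2: q₂(c) = (111 − c)/2 − q₁/2.
Firm 1 maximizes expected profit; its first-order condition is 111 − 2q₁ − E[q₂] − 21 = 0.
Substituting E[q₂] and solving: E[c₂] = 29.3333, so q₁ = (111 − 2·21 + 29.3333)/3 = 32.7778.

32.78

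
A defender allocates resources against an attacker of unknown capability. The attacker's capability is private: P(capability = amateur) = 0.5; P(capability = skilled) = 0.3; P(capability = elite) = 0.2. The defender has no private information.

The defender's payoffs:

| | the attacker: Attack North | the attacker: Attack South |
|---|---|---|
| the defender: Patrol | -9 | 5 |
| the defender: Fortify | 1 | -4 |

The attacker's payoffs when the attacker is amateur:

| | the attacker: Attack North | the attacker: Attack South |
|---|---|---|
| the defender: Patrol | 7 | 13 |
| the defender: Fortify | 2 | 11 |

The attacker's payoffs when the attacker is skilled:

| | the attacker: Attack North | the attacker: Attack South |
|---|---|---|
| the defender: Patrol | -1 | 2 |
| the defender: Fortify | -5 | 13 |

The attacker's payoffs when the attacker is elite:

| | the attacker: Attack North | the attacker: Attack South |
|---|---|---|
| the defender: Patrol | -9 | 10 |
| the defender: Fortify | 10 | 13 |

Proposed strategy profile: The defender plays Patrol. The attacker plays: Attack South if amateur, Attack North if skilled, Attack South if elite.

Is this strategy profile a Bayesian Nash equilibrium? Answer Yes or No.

The defender plays Patrol: E[Patrol] = 0.5·(5) + 0.3·(-9) + 0.2·(5) = 0.8; E[Fortify] = -2.5. Best-responding. ✓
The attacker (capability amateur), facing Patrol: Attack North gives 7, Attack South gives 13. Proposed Attack South is best. ✓
The attacker (capability skilled), facing Patrol: Attack North gives -1, Attack South gives 2. Proposed Attack North is not best — profitable deviation exists. ✗
The attacker (capability elite), facing Patrol: Attack North gives -9, Attack South gives 10. Proposed Attack South is best. ✓

No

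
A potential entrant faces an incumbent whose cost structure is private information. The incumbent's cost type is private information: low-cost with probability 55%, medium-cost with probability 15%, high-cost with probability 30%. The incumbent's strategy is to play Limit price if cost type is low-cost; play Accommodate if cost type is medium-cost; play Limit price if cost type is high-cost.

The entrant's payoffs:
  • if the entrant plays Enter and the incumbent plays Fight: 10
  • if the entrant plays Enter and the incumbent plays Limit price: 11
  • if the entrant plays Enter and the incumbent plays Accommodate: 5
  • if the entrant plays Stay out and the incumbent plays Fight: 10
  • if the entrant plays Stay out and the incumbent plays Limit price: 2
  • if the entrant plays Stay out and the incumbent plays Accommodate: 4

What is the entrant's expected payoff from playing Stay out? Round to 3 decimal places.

2.300

E[Stay out] = 0.55·2 + 0.15·4 + 0.3·2 = 1.1 + 0.6 + 0.6 = 2.3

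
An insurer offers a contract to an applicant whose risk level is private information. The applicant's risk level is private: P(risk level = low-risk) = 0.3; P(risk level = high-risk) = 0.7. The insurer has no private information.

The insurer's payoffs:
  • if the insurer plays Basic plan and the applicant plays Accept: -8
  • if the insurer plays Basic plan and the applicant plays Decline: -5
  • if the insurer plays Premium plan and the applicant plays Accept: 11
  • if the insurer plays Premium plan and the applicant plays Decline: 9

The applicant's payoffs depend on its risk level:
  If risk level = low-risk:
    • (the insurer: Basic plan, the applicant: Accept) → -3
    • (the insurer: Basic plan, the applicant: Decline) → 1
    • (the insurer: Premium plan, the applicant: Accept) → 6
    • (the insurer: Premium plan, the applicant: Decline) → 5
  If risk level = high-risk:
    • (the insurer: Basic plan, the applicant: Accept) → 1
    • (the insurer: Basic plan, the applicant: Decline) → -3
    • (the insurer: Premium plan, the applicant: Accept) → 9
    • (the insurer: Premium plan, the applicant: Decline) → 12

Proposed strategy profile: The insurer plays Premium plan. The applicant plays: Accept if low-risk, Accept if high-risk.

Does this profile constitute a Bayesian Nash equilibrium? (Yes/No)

The insurer plays Premium plan: E[Premium plan] = 0.3·(11) + 0.7·(11) = 11; E[Basic plan] = -8. Best-responding. ✓
The applicant (risk level low-risk), facing Premium plan: Accept gives 6, Decline gives 5. Proposed Accept is best. ✓
The applicant (risk level high-risk), facing Premium plan: Accept gives 9, Decline gives 12. Proposed Accept is not best — profitable deviation exists. ✗

No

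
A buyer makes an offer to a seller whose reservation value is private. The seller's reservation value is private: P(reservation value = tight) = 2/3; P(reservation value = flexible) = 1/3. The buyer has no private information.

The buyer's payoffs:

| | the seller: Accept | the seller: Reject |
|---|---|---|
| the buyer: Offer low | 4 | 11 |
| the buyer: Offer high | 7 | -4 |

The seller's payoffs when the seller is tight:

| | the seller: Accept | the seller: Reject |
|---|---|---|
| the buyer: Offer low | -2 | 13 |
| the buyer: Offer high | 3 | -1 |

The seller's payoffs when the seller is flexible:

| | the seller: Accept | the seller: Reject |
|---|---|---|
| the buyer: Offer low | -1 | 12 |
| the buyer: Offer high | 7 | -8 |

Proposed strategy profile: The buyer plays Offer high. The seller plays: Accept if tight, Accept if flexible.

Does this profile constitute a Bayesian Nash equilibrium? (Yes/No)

A profile is a BNE iff every type of every player is best-responding given beliefs about the other side.
The buyer plays Offer high: E[Offer high] = 2/3·(7) + 1/3·(7) = 7; E[Offer low] = 4. Best-responding. ✓
The seller (reservation value tight), facing Offer high: Accept gives 3, Reject gives -1. Proposed Accept is best. ✓
The seller (reservation value flexible), facing Offer high: Accept gives 7, Reject gives -8. Proposed Accept is best. ✓

Yes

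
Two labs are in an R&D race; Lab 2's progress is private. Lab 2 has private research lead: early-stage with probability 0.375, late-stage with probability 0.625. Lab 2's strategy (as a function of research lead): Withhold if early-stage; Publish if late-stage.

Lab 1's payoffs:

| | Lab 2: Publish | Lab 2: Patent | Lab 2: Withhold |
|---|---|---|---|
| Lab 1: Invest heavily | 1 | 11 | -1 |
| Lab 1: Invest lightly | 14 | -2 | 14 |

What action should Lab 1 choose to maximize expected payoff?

Invest lightly

Compute Lab 1's expected payoff for each action, taking the expectation over Lab 2's type.
E[Invest heavily] = 0.375·(-1) + 0.625·(1) = 0.25
E[Invest lightly] = 0.375·(14) + 0.625·(14) = 14
Best response: Invest lightly (14 is the largest).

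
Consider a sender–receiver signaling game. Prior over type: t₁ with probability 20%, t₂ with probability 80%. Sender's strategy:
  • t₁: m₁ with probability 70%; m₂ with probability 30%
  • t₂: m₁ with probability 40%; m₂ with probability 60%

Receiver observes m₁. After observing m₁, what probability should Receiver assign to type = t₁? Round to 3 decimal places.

P(m₁) = 0.2·0.7 + 0.8·0.4 = 0.46
P(t₁ | m₁) = (0.2·0.7) / 0.46 = 0.14 / 0.46 = 0.304348

0.304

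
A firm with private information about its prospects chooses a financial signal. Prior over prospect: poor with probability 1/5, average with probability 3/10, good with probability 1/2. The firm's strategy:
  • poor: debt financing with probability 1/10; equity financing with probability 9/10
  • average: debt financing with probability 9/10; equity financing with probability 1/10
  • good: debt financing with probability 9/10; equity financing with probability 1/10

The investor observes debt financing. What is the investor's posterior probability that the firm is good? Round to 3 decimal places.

0.608

P(debt financing) = (1/5)·(1/10) + (3/10)·(9/10) + (1/2)·(9/10) = 37/50
P(good | debt financing) = ((1/2)·(9/10)) / (37/50) = (9/20) / (37/50) = 45/74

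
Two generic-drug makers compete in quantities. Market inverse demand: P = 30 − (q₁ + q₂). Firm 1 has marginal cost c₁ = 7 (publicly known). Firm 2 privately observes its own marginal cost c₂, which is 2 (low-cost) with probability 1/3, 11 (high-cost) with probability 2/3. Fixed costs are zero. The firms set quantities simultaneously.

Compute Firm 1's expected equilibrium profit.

Each type of Firm 2 best-responds to q₁; Firm 1 best-responds to the expected q₂ over Firm 2's types.
Firm 2 with cost c maximizes (30 − (q₁+q₂) − c)·q₂, giving q₂(c) = (30 − c − q₁)/2.
E[c₂] = 1/3·2 + 2/3·11 = 8
Firm 1's FOC against E[q₂] yields q₁ = (30 − 2·7 + E[c₂])/3 = (30 − 14 + 8)/3 = 8.
E[P] = 30 − (q₁ + E[q₂]) = 15; Firm 1's expected profit = (E[P] − 7)·q₁ = (15 − 7)·8 = 64.

64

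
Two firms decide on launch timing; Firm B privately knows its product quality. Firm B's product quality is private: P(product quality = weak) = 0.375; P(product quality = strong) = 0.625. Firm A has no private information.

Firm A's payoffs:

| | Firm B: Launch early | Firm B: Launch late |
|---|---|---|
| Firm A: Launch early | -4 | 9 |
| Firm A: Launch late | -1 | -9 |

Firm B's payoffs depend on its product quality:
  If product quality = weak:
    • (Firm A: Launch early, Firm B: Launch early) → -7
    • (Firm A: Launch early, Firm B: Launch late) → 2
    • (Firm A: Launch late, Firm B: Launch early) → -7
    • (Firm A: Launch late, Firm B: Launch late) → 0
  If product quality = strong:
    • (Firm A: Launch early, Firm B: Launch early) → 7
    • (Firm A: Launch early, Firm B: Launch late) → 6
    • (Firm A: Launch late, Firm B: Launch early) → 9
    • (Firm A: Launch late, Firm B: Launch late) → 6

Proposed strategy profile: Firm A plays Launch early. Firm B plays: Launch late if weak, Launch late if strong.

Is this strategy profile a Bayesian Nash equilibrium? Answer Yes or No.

Firm A plays Launch early: E[Launch early] = 0.375·(9) + 0.625·(9) = 9; E[Launch late] = -9. Best-responding. ✓
Firm B (product quality weak), facing Launch early: Launch early gives -7, Launch late gives 2. Proposed Launch late is best. ✓
Firm B (product quality strong), facing Launch early: Launch early gives 7, Launch late gives 6. Proposed Launch late is not best — profitable deviation exists. ✗

No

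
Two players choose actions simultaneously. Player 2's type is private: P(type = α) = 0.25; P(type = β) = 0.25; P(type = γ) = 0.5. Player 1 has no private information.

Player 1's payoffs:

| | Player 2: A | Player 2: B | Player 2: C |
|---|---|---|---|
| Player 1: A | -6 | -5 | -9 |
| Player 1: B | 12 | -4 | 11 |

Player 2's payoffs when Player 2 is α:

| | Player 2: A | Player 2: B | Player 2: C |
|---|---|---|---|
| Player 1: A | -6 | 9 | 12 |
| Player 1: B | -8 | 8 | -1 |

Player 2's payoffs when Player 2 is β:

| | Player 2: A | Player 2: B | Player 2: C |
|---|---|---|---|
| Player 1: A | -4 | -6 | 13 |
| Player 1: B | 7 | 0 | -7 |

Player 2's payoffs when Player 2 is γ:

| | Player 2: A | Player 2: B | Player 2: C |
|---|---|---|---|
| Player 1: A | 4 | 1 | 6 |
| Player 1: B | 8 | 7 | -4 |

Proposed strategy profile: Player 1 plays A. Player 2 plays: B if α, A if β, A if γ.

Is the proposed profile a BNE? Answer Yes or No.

No

Player 1 plays A: E[A] = 0.25·(-5) + 0.25·(-6) + 0.5·(-6) = -5.75; E[B] = 8. Not best-responding. ✗
Player 2 (type α), facing A: A gives -6, B gives 9, C gives 12. Proposed B is not best — profitable deviation exists. ✗
Player 2 (type β), facing A: A gives -4, B gives -6, C gives 13. Proposed A is not best — profitable deviation exists. ✗
Player 2 (type γ), facing A: A gives 4, B gives 1, C gives 6. Proposed A is not best — profitable deviation exists. ✗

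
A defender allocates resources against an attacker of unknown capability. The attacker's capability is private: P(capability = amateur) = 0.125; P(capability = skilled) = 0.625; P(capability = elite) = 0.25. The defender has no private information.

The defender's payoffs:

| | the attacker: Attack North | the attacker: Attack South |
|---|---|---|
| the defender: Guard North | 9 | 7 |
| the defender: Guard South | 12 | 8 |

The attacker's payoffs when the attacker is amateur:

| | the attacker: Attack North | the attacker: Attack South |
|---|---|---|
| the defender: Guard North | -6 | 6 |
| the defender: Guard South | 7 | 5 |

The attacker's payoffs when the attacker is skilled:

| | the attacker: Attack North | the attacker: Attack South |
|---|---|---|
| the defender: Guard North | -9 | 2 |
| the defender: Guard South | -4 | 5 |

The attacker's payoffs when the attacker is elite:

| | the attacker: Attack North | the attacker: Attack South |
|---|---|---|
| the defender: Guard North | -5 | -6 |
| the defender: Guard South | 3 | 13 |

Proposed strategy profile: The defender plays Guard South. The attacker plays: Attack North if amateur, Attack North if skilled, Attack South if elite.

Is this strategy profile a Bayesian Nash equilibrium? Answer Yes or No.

The defender plays Guard South: E[Guard South] = 0.125·(12) + 0.625·(12) + 0.25·(8) = 11; E[Guard North] = 8.5. Best-responding. ✓
The attacker (capability amateur), facing Guard South: Attack North gives 7, Attack South gives 5. Proposed Attack North is best. ✓
The attacker (capability skilled), facing Guard South: Attack North gives -4, Attack South gives 5. Proposed Attack North is not best — profitable deviation exists. ✗
The attacker (capability elite), facing Guard South: Attack North gives 3, Attack South gives 13. Proposed Attack South is best. ✓

No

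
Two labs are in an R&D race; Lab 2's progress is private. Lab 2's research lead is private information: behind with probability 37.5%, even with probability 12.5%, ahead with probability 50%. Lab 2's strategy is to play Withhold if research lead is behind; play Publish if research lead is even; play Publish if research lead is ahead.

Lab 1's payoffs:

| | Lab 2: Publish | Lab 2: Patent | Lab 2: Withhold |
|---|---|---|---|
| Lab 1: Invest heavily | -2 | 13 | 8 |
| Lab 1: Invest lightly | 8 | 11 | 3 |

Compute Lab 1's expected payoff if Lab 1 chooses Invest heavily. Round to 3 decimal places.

E[Invest heavily] = 0.375·8 + 0.125·(-2) + 0.5·(-2) = 3 + (-0.25) + (-1) = 1.75

1.750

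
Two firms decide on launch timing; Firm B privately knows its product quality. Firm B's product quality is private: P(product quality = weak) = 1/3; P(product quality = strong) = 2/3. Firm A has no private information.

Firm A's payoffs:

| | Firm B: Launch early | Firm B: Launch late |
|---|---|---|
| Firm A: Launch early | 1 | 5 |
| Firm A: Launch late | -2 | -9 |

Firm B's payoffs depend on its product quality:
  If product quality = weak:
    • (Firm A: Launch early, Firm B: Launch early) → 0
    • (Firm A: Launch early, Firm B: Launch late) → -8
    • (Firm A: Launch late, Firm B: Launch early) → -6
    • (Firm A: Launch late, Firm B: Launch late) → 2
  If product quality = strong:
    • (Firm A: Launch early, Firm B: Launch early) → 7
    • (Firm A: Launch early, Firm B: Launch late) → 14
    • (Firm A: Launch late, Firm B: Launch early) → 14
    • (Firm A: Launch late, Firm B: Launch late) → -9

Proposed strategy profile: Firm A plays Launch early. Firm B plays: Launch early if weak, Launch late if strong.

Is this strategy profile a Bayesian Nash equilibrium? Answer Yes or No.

Yes

Firm A plays Launch early: E[Launch early] = 1/3·(1) + 2/3·(5) = 11/3; E[Launch late] = -20/3. Best-responding. ✓
Firm B (product quality weak), facing Launch early: Launch early gives 0, Launch late gives -8. Proposed Launch early is best. ✓
Firm B (product quality strong), facing Launch early: Launch early gives 7, Launch late gives 14. Proposed Launch late is best. ✓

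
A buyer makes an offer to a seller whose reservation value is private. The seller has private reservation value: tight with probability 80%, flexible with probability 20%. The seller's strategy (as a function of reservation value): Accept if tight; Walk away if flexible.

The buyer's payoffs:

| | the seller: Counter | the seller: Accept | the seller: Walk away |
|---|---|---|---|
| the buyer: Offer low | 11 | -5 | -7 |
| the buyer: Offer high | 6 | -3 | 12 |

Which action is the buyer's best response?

Offer high

E[Offer low] = 0.8·(-5) + 0.2·(-7) = -5.4
E[Offer high] = 0.8·(-3) + 0.2·(12) = 0
Best response: Offer high (0 is the largest).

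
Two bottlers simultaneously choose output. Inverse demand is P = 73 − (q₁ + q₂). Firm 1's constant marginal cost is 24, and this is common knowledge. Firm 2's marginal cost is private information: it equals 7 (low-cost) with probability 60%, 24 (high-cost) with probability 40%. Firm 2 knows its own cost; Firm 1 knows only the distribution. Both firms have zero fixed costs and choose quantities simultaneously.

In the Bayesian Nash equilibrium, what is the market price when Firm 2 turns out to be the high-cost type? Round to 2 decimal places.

Type-c best response for Firm 2: q₂(c) = (73 − c)/2 − q₁/2.
Firm 1 maximizes expected profit; its first-order condition is 73 − 2q₁ − E[q₂] − 24 = 0.
Substituting E[q₂] and solving: E[c₂] = 13.8, so q₁ = (73 − 2·24 + 13.8)/3 = 12.9333.
q₂(high-cost) = 18.0333, so P = 73 − (12.9333 + 18.0333) = 42.0333.

42.03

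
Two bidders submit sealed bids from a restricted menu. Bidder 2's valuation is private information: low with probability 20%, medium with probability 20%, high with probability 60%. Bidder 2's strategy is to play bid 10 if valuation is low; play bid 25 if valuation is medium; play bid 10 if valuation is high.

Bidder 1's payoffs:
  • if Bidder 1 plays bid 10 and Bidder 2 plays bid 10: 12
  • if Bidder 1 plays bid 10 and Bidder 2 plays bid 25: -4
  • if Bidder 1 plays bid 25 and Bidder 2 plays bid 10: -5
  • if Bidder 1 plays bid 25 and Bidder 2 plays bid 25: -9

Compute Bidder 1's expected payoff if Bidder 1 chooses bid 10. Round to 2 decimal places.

8.80

Take the expectation over Bidder 2's valuation, weighting each type's action by its prior probability.
E[bid 10] = 0.2·12 + 0.2·(-4) + 0.6·12 = 2.4 + (-0.8) + 7.2 = 8.8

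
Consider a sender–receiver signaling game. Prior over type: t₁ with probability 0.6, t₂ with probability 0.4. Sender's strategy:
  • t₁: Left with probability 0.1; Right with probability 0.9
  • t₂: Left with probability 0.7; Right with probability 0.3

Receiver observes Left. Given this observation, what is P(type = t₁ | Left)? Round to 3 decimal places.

0.176

P(Left) = 0.6·0.1 + 0.4·0.7 = 0.34
P(t₁ | Left) = (0.6·0.1) / 0.34 = 0.06 / 0.34 = 0.176471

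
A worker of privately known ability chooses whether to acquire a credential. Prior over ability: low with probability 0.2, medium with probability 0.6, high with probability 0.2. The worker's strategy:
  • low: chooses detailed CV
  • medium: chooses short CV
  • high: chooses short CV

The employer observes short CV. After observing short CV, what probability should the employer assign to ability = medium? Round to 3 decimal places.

0.750

P(short CV) = 0.2·0 + 0.6·1 + 0.2·1 = 0.8
P(medium | short CV) = (0.6·1) / 0.8 = 0.6 / 0.8 = 0.75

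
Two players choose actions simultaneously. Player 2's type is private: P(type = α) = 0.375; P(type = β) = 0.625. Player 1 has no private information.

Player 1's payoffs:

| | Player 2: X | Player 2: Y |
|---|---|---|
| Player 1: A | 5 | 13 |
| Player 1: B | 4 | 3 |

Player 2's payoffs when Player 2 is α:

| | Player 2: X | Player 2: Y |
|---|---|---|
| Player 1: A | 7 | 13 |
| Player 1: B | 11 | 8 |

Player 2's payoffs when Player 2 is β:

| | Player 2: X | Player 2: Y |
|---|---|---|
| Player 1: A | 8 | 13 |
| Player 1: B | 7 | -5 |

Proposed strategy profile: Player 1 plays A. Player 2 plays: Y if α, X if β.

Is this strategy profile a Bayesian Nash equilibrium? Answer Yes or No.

No

Player 1 plays A: E[A] = 0.375·(13) + 0.625·(5) = 8; E[B] = 3.625. Best-responding. ✓
Player 2 (type α), facing A: X gives 7, Y gives 13. Proposed Y is best. ✓
Player 2 (type β), facing A: X gives 8, Y gives 13. Proposed X is not best — profitable deviation exists. ✗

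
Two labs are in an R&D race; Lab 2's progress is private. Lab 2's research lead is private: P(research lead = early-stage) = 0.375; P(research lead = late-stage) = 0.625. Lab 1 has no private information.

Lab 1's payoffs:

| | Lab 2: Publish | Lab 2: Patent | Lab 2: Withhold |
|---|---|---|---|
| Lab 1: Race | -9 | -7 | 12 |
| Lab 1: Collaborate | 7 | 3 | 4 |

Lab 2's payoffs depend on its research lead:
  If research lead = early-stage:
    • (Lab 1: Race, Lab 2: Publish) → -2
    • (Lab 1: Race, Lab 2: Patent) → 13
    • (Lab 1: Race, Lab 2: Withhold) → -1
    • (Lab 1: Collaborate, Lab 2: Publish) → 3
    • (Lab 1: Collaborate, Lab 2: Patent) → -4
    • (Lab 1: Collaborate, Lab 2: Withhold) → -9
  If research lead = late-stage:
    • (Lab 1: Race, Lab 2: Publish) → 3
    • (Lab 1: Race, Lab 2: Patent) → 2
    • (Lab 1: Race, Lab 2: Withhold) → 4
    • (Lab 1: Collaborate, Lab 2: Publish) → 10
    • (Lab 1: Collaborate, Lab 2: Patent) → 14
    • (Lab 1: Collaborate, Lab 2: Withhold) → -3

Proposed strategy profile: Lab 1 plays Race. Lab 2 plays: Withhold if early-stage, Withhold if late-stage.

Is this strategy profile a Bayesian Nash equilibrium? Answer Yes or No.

A profile is a BNE iff every type of every player is best-responding given beliefs about the other side.
Lab 1 plays Race: E[Race] = 0.375·(12) + 0.625·(12) = 12; E[Collaborate] = 4. Best-responding. ✓
Lab 2 (research lead early-stage), facing Race: Publish gives -2, Patent gives 13, Withhold gives -1. Proposed Withhold is not best — profitable deviation exists. ✗
Lab 2 (research lead late-stage), facing Race: Publish gives 3, Patent gives 2, Withhold gives 4. Proposed Withhold is best. ✓

No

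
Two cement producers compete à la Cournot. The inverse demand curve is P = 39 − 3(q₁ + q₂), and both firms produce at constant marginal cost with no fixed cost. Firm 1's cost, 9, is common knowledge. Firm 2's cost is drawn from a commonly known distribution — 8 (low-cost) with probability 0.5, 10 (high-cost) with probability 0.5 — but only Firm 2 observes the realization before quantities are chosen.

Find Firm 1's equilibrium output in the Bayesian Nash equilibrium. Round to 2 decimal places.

Type-c best response for Firm 2: q₂(c) = (39 − c)/6 − q₁/2.
Firm 1 maximizes expected profit; its first-order condition is 39 − 6q₁ − 3E[q₂] − 9 = 0.
Substituting E[q₂] and solving: E[c₂] = 9, so q₁ = (39 − 2·9 + 9)/9 = 3.33333.

3.33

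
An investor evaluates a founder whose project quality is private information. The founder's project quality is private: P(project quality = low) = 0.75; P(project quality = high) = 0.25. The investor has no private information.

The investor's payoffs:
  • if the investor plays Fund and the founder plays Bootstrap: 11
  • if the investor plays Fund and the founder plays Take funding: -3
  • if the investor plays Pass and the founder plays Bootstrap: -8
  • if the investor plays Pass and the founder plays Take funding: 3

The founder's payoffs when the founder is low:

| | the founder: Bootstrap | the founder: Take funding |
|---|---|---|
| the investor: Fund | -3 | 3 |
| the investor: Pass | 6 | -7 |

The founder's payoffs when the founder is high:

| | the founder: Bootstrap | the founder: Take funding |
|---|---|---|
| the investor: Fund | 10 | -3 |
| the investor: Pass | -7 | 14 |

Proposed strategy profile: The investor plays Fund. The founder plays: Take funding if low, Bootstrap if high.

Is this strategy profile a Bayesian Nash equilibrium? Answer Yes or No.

Yes

The investor plays Fund: E[Fund] = 0.75·(-3) + 0.25·(11) = 0.5; E[Pass] = 0.25. Best-responding. ✓
The founder (project quality low), facing Fund: Bootstrap gives -3, Take funding gives 3. Proposed Take funding is best. ✓
The founder (project quality high), facing Fund: Bootstrap gives 10, Take funding gives -3. Proposed Bootstrap is best. ✓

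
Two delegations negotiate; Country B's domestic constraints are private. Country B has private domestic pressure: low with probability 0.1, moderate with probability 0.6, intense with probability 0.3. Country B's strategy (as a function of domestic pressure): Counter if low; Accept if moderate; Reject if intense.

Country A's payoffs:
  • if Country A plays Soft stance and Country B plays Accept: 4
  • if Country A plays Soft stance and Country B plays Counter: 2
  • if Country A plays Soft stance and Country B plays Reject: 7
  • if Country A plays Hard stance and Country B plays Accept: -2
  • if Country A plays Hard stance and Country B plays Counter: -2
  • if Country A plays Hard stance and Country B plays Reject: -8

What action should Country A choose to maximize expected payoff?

Soft stance

Compute Country A's expected payoff for each action, taking the expectation over Country B's type.
E[Soft stance] = 0.1·(2) + 0.6·(4) + 0.3·(7) = 4.7
E[Hard stance] = 0.1·(-2) + 0.6·(-2) + 0.3·(-8) = -3.8
Best response: Soft stance (4.7 is the largest).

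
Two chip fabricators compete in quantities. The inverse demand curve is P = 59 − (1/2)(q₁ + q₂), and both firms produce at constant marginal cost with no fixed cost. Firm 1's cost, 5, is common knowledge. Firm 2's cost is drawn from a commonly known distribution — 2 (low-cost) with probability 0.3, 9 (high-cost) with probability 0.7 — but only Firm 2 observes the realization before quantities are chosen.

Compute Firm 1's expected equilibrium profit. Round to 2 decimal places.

694.40

Firm 2 with cost c maximizes (59 − (1/2)(q₁+q₂) − c)·q₂, giving q₂(c) = (59 − c − (1/2)q₁).
E[c₂] = 0.3·2 + 0.7·9 = 6.9
Firm 1's FOC against E[q₂] yields q₁ = (59 − 2·5 + E[c₂])/(3/2) = (59 − 10 + 6.9)/(3/2) = 37.2667.
E[P] = 59 − (1/2)·(q₁ + E[q₂]) = 23.6333; Firm 1's expected profit = (E[P] − 5)·q₁ = (23.6333 − 5)·37.2667 = 694.402.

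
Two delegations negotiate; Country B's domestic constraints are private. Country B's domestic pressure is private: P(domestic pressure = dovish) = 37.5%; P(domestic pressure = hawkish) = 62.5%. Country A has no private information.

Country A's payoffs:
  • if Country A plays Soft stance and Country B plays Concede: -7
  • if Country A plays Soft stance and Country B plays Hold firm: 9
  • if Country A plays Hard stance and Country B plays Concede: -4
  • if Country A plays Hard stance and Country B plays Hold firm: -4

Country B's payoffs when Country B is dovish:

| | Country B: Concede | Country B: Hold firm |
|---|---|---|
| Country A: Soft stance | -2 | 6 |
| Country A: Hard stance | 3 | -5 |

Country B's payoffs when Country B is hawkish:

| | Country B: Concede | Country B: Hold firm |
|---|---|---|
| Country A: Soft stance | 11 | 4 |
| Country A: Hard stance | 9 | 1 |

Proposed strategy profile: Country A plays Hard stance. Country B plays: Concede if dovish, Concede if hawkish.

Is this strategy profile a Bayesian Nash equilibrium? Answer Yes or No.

Country A plays Hard stance: E[Hard stance] = 0.375·(-4) + 0.625·(-4) = -4; E[Soft stance] = -7. Best-responding. ✓
Country B (domestic pressure dovish), facing Hard stance: Concede gives 3, Hold firm gives -5. Proposed Concede is best. ✓
Country B (domestic pressure hawkish), facing Hard stance: Concede gives 9, Hold firm gives 1. Proposed Concede is best. ✓

Yes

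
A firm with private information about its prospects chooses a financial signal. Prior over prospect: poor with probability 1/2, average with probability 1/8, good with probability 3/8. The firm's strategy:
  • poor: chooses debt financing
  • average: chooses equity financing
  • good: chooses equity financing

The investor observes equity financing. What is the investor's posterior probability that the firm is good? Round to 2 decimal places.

0.75

P(equity financing) = (1/2)·0 + (1/8)·1 + (3/8)·1 = 1/2
P(good | equity financing) = ((3/8)·1) / (1/2) = (3/8) / (1/2) = 3/4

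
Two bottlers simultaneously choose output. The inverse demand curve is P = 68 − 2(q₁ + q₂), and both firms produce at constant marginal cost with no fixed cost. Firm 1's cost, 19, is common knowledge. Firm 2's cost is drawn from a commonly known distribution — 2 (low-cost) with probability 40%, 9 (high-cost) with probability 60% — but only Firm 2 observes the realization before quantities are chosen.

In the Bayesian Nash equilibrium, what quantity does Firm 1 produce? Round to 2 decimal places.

Firm 2 with cost c maximizes (68 − 2(q₁+q₂) − c)·q₂, giving q₂(c) = (68 − c − 2q₁)/4.
E[c₂] = 0.4·2 + 0.6·9 = 6.2
Firm 1's FOC against E[q₂] yields q₁ = (68 − 2·19 + E[c₂])/6 = (68 − 38 + 6.2)/6 = 6.03333.

6.03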